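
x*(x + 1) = x^2 + x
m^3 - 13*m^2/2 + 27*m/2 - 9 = (m - 3)*(m - 2)*(m - 3/2)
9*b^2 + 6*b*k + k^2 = (3*b + k)^2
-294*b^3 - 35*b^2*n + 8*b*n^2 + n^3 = (-6*b + n)*(7*b + n)^2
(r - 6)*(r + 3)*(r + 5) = r^3 + 2*r^2 - 33*r - 90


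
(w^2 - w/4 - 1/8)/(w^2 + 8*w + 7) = (w^2 - w/4 - 1/8)/(w^2 + 8*w + 7)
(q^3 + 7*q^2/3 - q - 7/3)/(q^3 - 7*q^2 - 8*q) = (3*q^2 + 4*q - 7)/(3*q*(q - 8))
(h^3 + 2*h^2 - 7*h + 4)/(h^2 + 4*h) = h - 2 + 1/h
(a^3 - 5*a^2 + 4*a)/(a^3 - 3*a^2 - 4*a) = (a - 1)/(a + 1)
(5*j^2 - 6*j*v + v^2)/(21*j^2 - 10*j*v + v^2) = (5*j^2 - 6*j*v + v^2)/(21*j^2 - 10*j*v + v^2)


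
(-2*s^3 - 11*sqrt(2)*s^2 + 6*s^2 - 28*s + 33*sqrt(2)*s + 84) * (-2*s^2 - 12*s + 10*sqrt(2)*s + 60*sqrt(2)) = 4*s^5 + 2*sqrt(2)*s^4 + 12*s^4 - 236*s^3 + 6*sqrt(2)*s^3 - 492*s^2 - 316*sqrt(2)*s^2 - 840*sqrt(2)*s + 2952*s + 5040*sqrt(2)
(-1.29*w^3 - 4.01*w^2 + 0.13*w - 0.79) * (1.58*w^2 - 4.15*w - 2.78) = -2.0382*w^5 - 0.9823*w^4 + 20.4331*w^3 + 9.3601*w^2 + 2.9171*w + 2.1962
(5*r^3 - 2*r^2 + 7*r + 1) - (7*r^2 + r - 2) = 5*r^3 - 9*r^2 + 6*r + 3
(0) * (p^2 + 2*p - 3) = 0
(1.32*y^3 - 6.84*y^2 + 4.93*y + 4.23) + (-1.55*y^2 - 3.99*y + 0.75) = 1.32*y^3 - 8.39*y^2 + 0.94*y + 4.98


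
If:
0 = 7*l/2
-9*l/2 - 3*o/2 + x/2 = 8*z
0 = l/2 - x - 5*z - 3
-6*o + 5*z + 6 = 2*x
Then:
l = 0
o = 23/19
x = -27/19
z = -6/19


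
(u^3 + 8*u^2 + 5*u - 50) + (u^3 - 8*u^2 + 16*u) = 2*u^3 + 21*u - 50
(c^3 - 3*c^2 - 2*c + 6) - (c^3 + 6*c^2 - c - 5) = -9*c^2 - c + 11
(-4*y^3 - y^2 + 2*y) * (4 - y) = 4*y^4 - 15*y^3 - 6*y^2 + 8*y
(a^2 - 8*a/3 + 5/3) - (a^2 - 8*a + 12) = 16*a/3 - 31/3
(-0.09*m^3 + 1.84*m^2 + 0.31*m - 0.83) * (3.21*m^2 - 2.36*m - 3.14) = -0.2889*m^5 + 6.1188*m^4 - 3.0647*m^3 - 9.1735*m^2 + 0.9854*m + 2.6062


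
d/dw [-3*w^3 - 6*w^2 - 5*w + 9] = -9*w^2 - 12*w - 5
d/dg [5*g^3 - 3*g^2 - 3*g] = 15*g^2 - 6*g - 3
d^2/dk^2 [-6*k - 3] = 0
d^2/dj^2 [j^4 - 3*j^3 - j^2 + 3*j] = 12*j^2 - 18*j - 2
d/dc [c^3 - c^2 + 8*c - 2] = 3*c^2 - 2*c + 8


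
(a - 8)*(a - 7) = a^2 - 15*a + 56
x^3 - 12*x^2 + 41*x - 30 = (x - 6)*(x - 5)*(x - 1)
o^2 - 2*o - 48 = (o - 8)*(o + 6)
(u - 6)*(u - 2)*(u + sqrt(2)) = u^3 - 8*u^2 + sqrt(2)*u^2 - 8*sqrt(2)*u + 12*u + 12*sqrt(2)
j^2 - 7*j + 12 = (j - 4)*(j - 3)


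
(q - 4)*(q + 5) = q^2 + q - 20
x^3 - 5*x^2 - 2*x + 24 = (x - 4)*(x - 3)*(x + 2)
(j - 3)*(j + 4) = j^2 + j - 12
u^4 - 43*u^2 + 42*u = u*(u - 6)*(u - 1)*(u + 7)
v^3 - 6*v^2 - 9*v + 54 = (v - 6)*(v - 3)*(v + 3)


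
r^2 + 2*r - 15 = (r - 3)*(r + 5)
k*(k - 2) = k^2 - 2*k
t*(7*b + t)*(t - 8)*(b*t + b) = 7*b^2*t^3 - 49*b^2*t^2 - 56*b^2*t + b*t^4 - 7*b*t^3 - 8*b*t^2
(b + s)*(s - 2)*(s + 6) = b*s^2 + 4*b*s - 12*b + s^3 + 4*s^2 - 12*s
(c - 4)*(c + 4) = c^2 - 16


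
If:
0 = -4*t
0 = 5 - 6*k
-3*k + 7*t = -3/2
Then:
No Solution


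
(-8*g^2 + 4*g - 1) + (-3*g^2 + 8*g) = -11*g^2 + 12*g - 1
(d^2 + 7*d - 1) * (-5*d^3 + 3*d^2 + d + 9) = -5*d^5 - 32*d^4 + 27*d^3 + 13*d^2 + 62*d - 9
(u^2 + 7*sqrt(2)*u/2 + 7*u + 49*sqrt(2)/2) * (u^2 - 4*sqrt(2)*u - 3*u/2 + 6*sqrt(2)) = u^4 - sqrt(2)*u^3/2 + 11*u^3/2 - 77*u^2/2 - 11*sqrt(2)*u^2/4 - 154*u + 21*sqrt(2)*u/4 + 294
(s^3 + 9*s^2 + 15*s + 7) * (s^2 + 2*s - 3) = s^5 + 11*s^4 + 30*s^3 + 10*s^2 - 31*s - 21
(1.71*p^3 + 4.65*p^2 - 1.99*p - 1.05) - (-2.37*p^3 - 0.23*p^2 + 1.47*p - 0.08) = 4.08*p^3 + 4.88*p^2 - 3.46*p - 0.97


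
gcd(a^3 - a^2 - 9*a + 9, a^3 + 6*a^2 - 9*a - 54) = a^2 - 9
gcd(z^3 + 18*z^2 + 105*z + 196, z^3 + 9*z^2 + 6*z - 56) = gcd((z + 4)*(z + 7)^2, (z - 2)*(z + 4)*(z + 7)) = z^2 + 11*z + 28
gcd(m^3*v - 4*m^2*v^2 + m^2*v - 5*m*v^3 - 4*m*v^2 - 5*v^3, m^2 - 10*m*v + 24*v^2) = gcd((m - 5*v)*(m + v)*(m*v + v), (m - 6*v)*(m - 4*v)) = 1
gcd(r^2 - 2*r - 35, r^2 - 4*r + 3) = 1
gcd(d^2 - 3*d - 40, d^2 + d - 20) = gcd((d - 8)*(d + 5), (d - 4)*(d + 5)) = d + 5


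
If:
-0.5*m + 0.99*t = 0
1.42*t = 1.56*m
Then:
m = 0.00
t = 0.00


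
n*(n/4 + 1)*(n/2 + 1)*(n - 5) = n^4/8 + n^3/8 - 11*n^2/4 - 5*n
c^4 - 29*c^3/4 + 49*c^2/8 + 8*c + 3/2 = (c - 6)*(c - 2)*(c + 1/4)*(c + 1/2)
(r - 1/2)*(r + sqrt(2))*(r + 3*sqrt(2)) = r^3 - r^2/2 + 4*sqrt(2)*r^2 - 2*sqrt(2)*r + 6*r - 3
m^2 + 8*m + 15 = (m + 3)*(m + 5)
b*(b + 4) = b^2 + 4*b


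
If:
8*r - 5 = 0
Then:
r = 5/8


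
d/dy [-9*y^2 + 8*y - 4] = 8 - 18*y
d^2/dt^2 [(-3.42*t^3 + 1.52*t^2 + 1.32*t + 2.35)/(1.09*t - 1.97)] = (-8.126604*t^3 + 44.062596*t^2 - 79.636068*t + 23.050878)/(1.295029*t^3 - 7.021671*t^2 + 12.690543*t - 7.645373)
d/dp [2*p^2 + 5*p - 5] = 4*p + 5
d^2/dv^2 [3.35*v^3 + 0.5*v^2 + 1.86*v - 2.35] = 20.1*v + 1.0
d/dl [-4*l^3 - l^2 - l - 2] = -12*l^2 - 2*l - 1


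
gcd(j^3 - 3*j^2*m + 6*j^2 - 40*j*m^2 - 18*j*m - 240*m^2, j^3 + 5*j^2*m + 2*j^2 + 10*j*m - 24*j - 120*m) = j^2 + 5*j*m + 6*j + 30*m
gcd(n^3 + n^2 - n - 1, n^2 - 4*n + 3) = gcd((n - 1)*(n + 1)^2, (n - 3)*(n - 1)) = n - 1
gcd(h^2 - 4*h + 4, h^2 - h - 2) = h - 2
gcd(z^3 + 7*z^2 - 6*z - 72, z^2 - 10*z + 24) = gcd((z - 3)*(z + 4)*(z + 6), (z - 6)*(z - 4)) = 1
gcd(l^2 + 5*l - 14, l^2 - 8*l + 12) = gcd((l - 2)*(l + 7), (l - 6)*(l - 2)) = l - 2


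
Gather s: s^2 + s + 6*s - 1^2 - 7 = s^2 + 7*s - 8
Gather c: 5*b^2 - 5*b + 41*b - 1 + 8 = 5*b^2 + 36*b + 7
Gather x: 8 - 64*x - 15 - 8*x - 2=-72*x - 9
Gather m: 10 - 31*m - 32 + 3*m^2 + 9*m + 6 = 3*m^2 - 22*m - 16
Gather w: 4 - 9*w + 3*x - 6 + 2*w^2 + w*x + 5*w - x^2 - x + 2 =2*w^2 + w*(x - 4) - x^2 + 2*x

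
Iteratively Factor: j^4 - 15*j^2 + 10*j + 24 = (j - 3)*(j^3 + 3*j^2 - 6*j - 8) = (j - 3)*(j + 4)*(j^2 - j - 2) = (j - 3)*(j + 1)*(j + 4)*(j - 2)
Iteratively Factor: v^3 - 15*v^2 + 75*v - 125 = (v - 5)*(v^2 - 10*v + 25) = (v - 5)^2*(v - 5)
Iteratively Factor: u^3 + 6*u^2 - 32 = (u + 4)*(u^2 + 2*u - 8) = (u + 4)^2*(u - 2)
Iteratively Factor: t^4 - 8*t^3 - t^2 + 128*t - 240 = (t - 5)*(t^3 - 3*t^2 - 16*t + 48) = (t - 5)*(t - 3)*(t^2 - 16) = (t - 5)*(t - 4)*(t - 3)*(t + 4)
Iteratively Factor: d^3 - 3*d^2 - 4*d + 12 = (d - 3)*(d^2 - 4) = (d - 3)*(d + 2)*(d - 2)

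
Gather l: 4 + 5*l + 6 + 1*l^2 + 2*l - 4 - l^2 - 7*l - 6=0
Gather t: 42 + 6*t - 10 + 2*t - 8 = 8*t + 24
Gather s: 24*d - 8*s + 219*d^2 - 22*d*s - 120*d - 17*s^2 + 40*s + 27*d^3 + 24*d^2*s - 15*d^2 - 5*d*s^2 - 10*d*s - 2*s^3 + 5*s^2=27*d^3 + 204*d^2 - 96*d - 2*s^3 + s^2*(-5*d - 12) + s*(24*d^2 - 32*d + 32)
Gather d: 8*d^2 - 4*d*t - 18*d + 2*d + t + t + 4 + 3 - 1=8*d^2 + d*(-4*t - 16) + 2*t + 6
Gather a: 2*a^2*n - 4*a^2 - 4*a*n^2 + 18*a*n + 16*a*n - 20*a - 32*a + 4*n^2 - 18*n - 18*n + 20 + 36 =a^2*(2*n - 4) + a*(-4*n^2 + 34*n - 52) + 4*n^2 - 36*n + 56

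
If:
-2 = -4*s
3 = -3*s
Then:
No Solution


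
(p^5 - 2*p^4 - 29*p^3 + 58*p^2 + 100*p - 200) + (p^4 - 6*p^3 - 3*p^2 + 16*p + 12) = p^5 - p^4 - 35*p^3 + 55*p^2 + 116*p - 188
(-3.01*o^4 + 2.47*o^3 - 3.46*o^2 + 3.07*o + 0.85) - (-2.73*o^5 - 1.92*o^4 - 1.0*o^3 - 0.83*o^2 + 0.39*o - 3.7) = 2.73*o^5 - 1.09*o^4 + 3.47*o^3 - 2.63*o^2 + 2.68*o + 4.55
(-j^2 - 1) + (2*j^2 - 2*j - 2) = j^2 - 2*j - 3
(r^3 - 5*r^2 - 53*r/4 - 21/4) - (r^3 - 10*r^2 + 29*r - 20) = 5*r^2 - 169*r/4 + 59/4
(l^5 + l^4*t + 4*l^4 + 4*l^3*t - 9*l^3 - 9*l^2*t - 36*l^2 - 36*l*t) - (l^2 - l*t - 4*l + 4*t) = l^5 + l^4*t + 4*l^4 + 4*l^3*t - 9*l^3 - 9*l^2*t - 37*l^2 - 35*l*t + 4*l - 4*t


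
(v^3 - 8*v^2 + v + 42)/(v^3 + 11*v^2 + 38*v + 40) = (v^2 - 10*v + 21)/(v^2 + 9*v + 20)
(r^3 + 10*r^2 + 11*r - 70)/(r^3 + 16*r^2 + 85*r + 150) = (r^2 + 5*r - 14)/(r^2 + 11*r + 30)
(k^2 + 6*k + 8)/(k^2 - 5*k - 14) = (k + 4)/(k - 7)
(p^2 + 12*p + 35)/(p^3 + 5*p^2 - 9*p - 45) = (p + 7)/(p^2 - 9)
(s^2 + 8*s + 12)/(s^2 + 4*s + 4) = (s + 6)/(s + 2)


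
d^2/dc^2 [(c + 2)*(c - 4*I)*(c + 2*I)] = 6*c + 4 - 4*I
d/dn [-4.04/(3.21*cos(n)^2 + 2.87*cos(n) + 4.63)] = -(25.9368*cos(n) + 11.5948)*sin(n)/(3.21*cos(n)^2 + 2.87*cos(n) + 4.63)^2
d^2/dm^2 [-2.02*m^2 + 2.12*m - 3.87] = -4.04000000000000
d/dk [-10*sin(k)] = -10*cos(k)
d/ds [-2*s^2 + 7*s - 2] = 7 - 4*s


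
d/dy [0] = 0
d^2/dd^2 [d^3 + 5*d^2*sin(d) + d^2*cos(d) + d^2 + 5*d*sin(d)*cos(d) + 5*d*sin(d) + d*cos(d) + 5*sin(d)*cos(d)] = -5*d^2*sin(d) - d^2*cos(d) - 9*d*sin(d) - 10*d*sin(2*d) + 19*d*cos(d) + 6*d + 8*sin(d) + 12*cos(d) + 10*sqrt(2)*cos(2*d + pi/4) + 2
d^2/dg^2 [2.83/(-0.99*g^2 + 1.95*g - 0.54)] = (5.547366*g^2 - 10.92663*g - 2.83*(1.98*g - 1.95)*(3.96*g - 3.9) + 3.025836)/(0.99*g^2 - 1.95*g + 0.54)^3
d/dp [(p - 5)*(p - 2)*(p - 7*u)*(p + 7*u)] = 4*p^3 - 21*p^2 - 98*p*u^2 + 20*p + 343*u^2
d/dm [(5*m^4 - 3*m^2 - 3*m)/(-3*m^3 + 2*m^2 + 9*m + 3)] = (-15*m^6 + 20*m^5 + 126*m^4 + 42*m^3 - 21*m^2 - 18*m - 9)/(9*m^6 - 12*m^5 - 50*m^4 + 18*m^3 + 93*m^2 + 54*m + 9)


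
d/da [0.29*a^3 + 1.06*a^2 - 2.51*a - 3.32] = 0.87*a^2 + 2.12*a - 2.51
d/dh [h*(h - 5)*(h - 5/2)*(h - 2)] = 4*h^3 - 57*h^2/2 + 55*h - 25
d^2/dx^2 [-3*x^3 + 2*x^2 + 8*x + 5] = 4 - 18*x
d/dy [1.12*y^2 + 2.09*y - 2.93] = 2.24*y + 2.09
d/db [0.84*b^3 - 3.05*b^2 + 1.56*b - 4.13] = 2.52*b^2 - 6.1*b + 1.56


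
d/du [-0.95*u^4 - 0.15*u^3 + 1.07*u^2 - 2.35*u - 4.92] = -3.8*u^3 - 0.45*u^2 + 2.14*u - 2.35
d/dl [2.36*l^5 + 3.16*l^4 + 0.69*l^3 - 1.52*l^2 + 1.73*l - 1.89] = 11.8*l^4 + 12.64*l^3 + 2.07*l^2 - 3.04*l + 1.73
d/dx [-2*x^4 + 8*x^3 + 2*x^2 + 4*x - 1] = -8*x^3 + 24*x^2 + 4*x + 4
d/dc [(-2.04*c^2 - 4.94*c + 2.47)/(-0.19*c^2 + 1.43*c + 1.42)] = (-3.8558*c^2 - 4.855*c - 10.5469)/(0.0361*c^4 - 0.5434*c^3 + 1.5053*c^2 + 4.0612*c + 2.0164)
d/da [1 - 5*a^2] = -10*a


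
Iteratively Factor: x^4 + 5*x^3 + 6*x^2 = (x + 3)*(x^3 + 2*x^2) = x*(x + 3)*(x^2 + 2*x) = x^2*(x + 3)*(x + 2)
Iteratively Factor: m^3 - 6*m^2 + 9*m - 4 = (m - 4)*(m^2 - 2*m + 1) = (m - 4)*(m - 1)*(m - 1)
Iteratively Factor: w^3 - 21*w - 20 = (w + 1)*(w^2 - w - 20) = (w + 1)*(w + 4)*(w - 5)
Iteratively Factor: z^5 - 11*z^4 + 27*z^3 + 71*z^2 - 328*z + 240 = (z - 5)*(z^4 - 6*z^3 - 3*z^2 + 56*z - 48) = (z - 5)*(z + 3)*(z^3 - 9*z^2 + 24*z - 16) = (z - 5)*(z - 4)*(z + 3)*(z^2 - 5*z + 4) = (z - 5)*(z - 4)^2*(z + 3)*(z - 1)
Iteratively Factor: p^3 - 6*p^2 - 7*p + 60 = (p - 4)*(p^2 - 2*p - 15) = (p - 4)*(p + 3)*(p - 5)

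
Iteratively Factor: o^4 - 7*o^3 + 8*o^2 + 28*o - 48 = (o + 2)*(o^3 - 9*o^2 + 26*o - 24) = (o - 3)*(o + 2)*(o^2 - 6*o + 8) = (o - 3)*(o - 2)*(o + 2)*(o - 4)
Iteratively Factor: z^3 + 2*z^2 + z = (z + 1)*(z^2 + z) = (z + 1)^2*(z)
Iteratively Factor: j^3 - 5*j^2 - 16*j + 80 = (j + 4)*(j^2 - 9*j + 20) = (j - 5)*(j + 4)*(j - 4)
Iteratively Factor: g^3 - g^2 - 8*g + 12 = (g - 2)*(g^2 + g - 6) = (g - 2)^2*(g + 3)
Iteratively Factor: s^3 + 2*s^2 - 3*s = (s + 3)*(s^2 - s) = (s - 1)*(s + 3)*(s)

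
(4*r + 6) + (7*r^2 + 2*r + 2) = 7*r^2 + 6*r + 8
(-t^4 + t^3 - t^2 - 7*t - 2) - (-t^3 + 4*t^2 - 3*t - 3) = -t^4 + 2*t^3 - 5*t^2 - 4*t + 1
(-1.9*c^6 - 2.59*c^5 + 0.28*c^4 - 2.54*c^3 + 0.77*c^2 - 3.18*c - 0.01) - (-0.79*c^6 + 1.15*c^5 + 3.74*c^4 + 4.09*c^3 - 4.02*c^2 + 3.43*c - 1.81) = -1.11*c^6 - 3.74*c^5 - 3.46*c^4 - 6.63*c^3 + 4.79*c^2 - 6.61*c + 1.8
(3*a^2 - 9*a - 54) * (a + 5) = 3*a^3 + 6*a^2 - 99*a - 270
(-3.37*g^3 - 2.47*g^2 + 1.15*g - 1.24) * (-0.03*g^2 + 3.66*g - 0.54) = 0.1011*g^5 - 12.2601*g^4 - 7.2549*g^3 + 5.58*g^2 - 5.1594*g + 0.6696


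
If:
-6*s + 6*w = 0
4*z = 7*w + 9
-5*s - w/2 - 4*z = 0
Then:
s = -18/25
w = -18/25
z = 99/100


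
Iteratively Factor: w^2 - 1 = (w - 1)*(w + 1)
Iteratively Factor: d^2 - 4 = (d - 2)*(d + 2)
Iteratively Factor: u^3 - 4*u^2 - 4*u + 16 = (u - 4)*(u^2 - 4) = (u - 4)*(u + 2)*(u - 2)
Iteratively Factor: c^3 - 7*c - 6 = (c + 2)*(c^2 - 2*c - 3) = (c - 3)*(c + 2)*(c + 1)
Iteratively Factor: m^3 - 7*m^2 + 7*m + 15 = (m - 3)*(m^2 - 4*m - 5) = (m - 3)*(m + 1)*(m - 5)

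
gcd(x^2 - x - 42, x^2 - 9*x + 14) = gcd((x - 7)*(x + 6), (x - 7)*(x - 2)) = x - 7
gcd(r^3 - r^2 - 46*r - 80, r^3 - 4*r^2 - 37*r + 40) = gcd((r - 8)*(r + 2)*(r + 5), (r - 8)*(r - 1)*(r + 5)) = r^2 - 3*r - 40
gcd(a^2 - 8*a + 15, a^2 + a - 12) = a - 3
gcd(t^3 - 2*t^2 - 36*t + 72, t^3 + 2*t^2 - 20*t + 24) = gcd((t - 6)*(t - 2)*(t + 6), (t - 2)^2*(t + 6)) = t^2 + 4*t - 12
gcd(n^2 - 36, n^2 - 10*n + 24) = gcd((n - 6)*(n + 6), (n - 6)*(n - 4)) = n - 6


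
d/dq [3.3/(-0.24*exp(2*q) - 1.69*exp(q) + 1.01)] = (1.584*exp(q) + 5.577)*exp(q)/(0.24*exp(2*q) + 1.69*exp(q) - 1.01)^2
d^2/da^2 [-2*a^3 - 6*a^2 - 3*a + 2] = -12*a - 12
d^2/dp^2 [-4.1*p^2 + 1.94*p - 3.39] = -8.20000000000000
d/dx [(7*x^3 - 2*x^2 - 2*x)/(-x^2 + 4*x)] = (-7*x^2 + 56*x - 10)/(x^2 - 8*x + 16)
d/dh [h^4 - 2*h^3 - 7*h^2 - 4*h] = 4*h^3 - 6*h^2 - 14*h - 4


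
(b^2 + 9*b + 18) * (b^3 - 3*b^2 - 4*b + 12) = b^5 + 6*b^4 - 13*b^3 - 78*b^2 + 36*b + 216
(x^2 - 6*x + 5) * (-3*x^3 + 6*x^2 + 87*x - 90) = -3*x^5 + 24*x^4 + 36*x^3 - 582*x^2 + 975*x - 450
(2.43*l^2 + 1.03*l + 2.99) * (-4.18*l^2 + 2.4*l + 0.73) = -10.1574*l^4 + 1.5266*l^3 - 8.2523*l^2 + 7.9279*l + 2.1827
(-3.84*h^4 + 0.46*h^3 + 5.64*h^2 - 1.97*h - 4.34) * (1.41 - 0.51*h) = 1.9584*h^5 - 5.649*h^4 - 2.2278*h^3 + 8.9571*h^2 - 0.5643*h - 6.1194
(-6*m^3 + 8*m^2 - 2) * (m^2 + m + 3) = -6*m^5 + 2*m^4 - 10*m^3 + 22*m^2 - 2*m - 6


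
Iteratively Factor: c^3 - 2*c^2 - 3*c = (c)*(c^2 - 2*c - 3) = c*(c + 1)*(c - 3)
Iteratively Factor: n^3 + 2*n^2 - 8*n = (n)*(n^2 + 2*n - 8) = n*(n + 4)*(n - 2)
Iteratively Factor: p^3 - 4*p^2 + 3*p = (p - 1)*(p^2 - 3*p) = p*(p - 1)*(p - 3)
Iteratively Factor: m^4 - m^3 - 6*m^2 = (m - 3)*(m^3 + 2*m^2) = m*(m - 3)*(m^2 + 2*m) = m*(m - 3)*(m + 2)*(m)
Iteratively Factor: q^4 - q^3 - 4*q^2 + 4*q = (q - 2)*(q^3 + q^2 - 2*q) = (q - 2)*(q - 1)*(q^2 + 2*q) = q*(q - 2)*(q - 1)*(q + 2)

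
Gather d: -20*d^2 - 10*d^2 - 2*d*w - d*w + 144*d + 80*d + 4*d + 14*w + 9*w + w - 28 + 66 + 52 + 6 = -30*d^2 + d*(228 - 3*w) + 24*w + 96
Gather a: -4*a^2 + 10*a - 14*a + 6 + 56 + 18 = -4*a^2 - 4*a + 80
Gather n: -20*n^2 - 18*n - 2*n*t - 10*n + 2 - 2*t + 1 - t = -20*n^2 + n*(-2*t - 28) - 3*t + 3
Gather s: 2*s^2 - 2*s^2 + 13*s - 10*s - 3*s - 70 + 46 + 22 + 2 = 0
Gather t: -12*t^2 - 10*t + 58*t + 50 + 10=-12*t^2 + 48*t + 60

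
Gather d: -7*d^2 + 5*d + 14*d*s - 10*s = -7*d^2 + d*(14*s + 5) - 10*s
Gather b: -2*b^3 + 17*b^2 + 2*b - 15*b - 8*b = -2*b^3 + 17*b^2 - 21*b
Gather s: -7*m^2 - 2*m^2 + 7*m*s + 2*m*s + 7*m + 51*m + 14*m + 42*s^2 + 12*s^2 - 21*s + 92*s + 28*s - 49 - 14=-9*m^2 + 72*m + 54*s^2 + s*(9*m + 99) - 63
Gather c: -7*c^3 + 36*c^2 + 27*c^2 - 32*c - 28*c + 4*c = -7*c^3 + 63*c^2 - 56*c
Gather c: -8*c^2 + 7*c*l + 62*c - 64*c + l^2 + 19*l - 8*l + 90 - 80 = -8*c^2 + c*(7*l - 2) + l^2 + 11*l + 10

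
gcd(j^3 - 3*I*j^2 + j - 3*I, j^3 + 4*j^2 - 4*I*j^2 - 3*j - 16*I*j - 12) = j^2 - 4*I*j - 3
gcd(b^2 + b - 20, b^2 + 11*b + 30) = b + 5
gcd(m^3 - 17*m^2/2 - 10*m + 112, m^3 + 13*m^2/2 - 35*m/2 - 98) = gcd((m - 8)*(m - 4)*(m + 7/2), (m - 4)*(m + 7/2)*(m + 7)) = m^2 - m/2 - 14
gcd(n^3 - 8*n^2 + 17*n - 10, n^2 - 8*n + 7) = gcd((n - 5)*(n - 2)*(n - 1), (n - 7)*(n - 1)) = n - 1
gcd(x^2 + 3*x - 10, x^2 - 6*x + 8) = x - 2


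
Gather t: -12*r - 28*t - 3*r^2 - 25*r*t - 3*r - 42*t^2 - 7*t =-3*r^2 - 15*r - 42*t^2 + t*(-25*r - 35)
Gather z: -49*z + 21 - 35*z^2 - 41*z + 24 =-35*z^2 - 90*z + 45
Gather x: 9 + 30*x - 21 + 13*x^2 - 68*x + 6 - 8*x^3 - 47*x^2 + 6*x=-8*x^3 - 34*x^2 - 32*x - 6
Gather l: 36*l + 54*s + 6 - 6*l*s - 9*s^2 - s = l*(36 - 6*s) - 9*s^2 + 53*s + 6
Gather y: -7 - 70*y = -70*y - 7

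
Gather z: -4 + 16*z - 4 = 16*z - 8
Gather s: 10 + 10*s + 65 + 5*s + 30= 15*s + 105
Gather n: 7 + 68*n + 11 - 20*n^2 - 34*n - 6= -20*n^2 + 34*n + 12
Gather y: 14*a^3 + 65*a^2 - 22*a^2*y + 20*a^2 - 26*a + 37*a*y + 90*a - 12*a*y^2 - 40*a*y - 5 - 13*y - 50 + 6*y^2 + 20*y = 14*a^3 + 85*a^2 + 64*a + y^2*(6 - 12*a) + y*(-22*a^2 - 3*a + 7) - 55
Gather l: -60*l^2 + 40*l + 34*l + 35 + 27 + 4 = -60*l^2 + 74*l + 66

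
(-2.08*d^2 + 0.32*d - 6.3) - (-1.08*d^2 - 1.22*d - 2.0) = -1.0*d^2 + 1.54*d - 4.3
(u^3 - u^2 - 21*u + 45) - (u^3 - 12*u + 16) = -u^2 - 9*u + 29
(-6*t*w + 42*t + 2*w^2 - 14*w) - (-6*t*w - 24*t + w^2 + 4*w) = 66*t + w^2 - 18*w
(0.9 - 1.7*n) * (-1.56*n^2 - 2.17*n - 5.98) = 2.652*n^3 + 2.285*n^2 + 8.213*n - 5.382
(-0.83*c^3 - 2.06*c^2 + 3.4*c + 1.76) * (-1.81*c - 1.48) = 1.5023*c^4 + 4.957*c^3 - 3.1052*c^2 - 8.2176*c - 2.6048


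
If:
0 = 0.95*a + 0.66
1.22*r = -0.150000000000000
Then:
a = -0.69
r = -0.12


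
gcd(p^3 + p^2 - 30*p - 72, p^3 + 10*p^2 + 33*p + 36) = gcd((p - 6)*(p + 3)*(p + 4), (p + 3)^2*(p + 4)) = p^2 + 7*p + 12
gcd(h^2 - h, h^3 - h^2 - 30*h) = h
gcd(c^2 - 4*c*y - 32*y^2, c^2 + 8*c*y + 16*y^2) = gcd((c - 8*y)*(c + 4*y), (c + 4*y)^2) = c + 4*y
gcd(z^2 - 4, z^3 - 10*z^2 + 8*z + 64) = z + 2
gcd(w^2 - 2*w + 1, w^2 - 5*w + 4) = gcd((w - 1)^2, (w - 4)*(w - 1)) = w - 1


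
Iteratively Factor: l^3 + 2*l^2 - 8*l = (l)*(l^2 + 2*l - 8) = l*(l - 2)*(l + 4)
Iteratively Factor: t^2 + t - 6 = (t + 3)*(t - 2)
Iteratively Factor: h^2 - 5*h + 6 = (h - 2)*(h - 3)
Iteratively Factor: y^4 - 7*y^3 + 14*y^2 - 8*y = (y - 1)*(y^3 - 6*y^2 + 8*y) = y*(y - 1)*(y^2 - 6*y + 8) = y*(y - 2)*(y - 1)*(y - 4)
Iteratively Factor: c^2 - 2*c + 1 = (c - 1)*(c - 1)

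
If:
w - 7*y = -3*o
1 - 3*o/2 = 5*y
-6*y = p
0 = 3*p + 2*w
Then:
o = -1/6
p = -3/2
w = 9/4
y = 1/4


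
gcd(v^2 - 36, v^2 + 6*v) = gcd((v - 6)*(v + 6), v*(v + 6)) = v + 6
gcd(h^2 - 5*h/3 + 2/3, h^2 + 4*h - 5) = h - 1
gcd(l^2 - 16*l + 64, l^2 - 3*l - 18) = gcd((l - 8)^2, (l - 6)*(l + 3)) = 1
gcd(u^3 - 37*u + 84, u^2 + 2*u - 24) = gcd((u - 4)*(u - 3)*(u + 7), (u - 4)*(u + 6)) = u - 4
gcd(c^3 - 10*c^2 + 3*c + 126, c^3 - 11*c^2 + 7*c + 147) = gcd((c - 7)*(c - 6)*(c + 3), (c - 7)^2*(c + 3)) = c^2 - 4*c - 21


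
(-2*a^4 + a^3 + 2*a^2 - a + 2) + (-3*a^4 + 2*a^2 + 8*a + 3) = -5*a^4 + a^3 + 4*a^2 + 7*a + 5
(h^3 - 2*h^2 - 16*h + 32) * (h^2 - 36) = h^5 - 2*h^4 - 52*h^3 + 104*h^2 + 576*h - 1152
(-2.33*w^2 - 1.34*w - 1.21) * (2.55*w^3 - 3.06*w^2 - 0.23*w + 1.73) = -5.9415*w^5 + 3.7128*w^4 + 1.5508*w^3 - 0.0201*w^2 - 2.0399*w - 2.0933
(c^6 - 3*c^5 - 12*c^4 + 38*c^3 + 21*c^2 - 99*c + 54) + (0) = c^6 - 3*c^5 - 12*c^4 + 38*c^3 + 21*c^2 - 99*c + 54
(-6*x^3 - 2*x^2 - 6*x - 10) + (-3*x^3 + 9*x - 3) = -9*x^3 - 2*x^2 + 3*x - 13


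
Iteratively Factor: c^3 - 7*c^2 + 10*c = (c - 5)*(c^2 - 2*c) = (c - 5)*(c - 2)*(c)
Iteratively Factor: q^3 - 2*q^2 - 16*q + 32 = (q - 4)*(q^2 + 2*q - 8) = (q - 4)*(q - 2)*(q + 4)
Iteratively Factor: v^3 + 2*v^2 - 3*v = (v + 3)*(v^2 - v) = (v - 1)*(v + 3)*(v)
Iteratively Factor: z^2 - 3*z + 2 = (z - 1)*(z - 2)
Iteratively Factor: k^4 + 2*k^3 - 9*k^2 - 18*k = (k + 2)*(k^3 - 9*k) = (k + 2)*(k + 3)*(k^2 - 3*k) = k*(k + 2)*(k + 3)*(k - 3)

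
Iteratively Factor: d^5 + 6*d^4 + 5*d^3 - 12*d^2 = (d - 1)*(d^4 + 7*d^3 + 12*d^2) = d*(d - 1)*(d^3 + 7*d^2 + 12*d) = d*(d - 1)*(d + 4)*(d^2 + 3*d) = d^2*(d - 1)*(d + 4)*(d + 3)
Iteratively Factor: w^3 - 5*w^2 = (w - 5)*(w^2) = w*(w - 5)*(w)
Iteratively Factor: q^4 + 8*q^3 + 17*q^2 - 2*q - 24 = (q + 4)*(q^3 + 4*q^2 + q - 6) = (q + 3)*(q + 4)*(q^2 + q - 2) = (q - 1)*(q + 3)*(q + 4)*(q + 2)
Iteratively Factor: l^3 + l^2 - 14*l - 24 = (l - 4)*(l^2 + 5*l + 6) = (l - 4)*(l + 2)*(l + 3)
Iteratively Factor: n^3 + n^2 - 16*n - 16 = (n - 4)*(n^2 + 5*n + 4) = (n - 4)*(n + 4)*(n + 1)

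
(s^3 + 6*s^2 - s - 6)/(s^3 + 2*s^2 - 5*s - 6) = (s^2 + 5*s - 6)/(s^2 + s - 6)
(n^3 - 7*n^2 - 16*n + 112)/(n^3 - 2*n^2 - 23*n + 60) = (n^2 - 3*n - 28)/(n^2 + 2*n - 15)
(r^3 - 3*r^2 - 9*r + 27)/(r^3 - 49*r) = (r^3 - 3*r^2 - 9*r + 27)/(r*(r^2 - 49))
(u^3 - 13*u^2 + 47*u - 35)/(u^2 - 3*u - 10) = (u^2 - 8*u + 7)/(u + 2)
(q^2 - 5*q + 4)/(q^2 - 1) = (q - 4)/(q + 1)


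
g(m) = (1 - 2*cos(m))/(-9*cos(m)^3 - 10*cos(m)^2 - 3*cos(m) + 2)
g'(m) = (1 - 2*cos(m))*(-27*sin(m)*cos(m)^2 - 20*sin(m)*cos(m) - 3*sin(m))/(-9*cos(m)^3 - 10*cos(m)^2 - 3*cos(m) + 2)^2 + 2*sin(m)/(-9*cos(m)^3 - 10*cos(m)^2 - 3*cos(m) + 2)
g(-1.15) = -0.12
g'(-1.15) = 2.36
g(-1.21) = -0.42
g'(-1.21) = 10.18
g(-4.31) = 0.82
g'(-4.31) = 1.08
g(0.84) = 0.05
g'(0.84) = -0.07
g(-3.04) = 0.76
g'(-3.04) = 0.14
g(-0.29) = 0.05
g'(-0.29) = -0.01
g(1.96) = 0.80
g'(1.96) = 1.08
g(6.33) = 0.05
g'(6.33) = 0.00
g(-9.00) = 0.87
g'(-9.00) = 0.54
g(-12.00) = 0.05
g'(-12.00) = 0.00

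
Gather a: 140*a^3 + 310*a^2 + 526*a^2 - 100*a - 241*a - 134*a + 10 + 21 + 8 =140*a^3 + 836*a^2 - 475*a + 39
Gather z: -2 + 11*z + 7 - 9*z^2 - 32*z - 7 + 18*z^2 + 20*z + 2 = 9*z^2 - z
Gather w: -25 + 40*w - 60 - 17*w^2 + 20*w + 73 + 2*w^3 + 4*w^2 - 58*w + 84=2*w^3 - 13*w^2 + 2*w + 72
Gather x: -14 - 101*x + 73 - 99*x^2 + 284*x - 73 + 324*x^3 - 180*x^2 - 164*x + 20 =324*x^3 - 279*x^2 + 19*x + 6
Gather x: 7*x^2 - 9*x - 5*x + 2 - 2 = 7*x^2 - 14*x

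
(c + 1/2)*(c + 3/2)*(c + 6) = c^3 + 8*c^2 + 51*c/4 + 9/2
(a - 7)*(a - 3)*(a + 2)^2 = a^4 - 6*a^3 - 15*a^2 + 44*a + 84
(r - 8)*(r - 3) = r^2 - 11*r + 24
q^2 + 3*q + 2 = (q + 1)*(q + 2)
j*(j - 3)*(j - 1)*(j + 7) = j^4 + 3*j^3 - 25*j^2 + 21*j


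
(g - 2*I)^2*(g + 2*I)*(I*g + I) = I*g^4 + 2*g^3 + I*g^3 + 2*g^2 + 4*I*g^2 + 8*g + 4*I*g + 8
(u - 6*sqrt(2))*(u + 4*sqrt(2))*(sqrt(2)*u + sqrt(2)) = sqrt(2)*u^3 - 4*u^2 + sqrt(2)*u^2 - 48*sqrt(2)*u - 4*u - 48*sqrt(2)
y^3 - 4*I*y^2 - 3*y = y*(y - 3*I)*(y - I)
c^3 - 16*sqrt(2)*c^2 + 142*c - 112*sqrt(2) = (c - 8*sqrt(2))*(c - 7*sqrt(2))*(c - sqrt(2))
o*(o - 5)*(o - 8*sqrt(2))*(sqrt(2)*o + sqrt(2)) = sqrt(2)*o^4 - 16*o^3 - 4*sqrt(2)*o^3 - 5*sqrt(2)*o^2 + 64*o^2 + 80*o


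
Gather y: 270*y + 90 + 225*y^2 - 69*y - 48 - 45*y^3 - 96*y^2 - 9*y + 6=-45*y^3 + 129*y^2 + 192*y + 48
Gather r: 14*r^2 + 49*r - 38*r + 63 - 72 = 14*r^2 + 11*r - 9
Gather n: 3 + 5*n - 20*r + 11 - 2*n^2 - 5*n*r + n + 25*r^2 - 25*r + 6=-2*n^2 + n*(6 - 5*r) + 25*r^2 - 45*r + 20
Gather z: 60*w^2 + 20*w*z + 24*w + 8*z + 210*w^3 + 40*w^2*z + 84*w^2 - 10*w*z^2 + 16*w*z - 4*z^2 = 210*w^3 + 144*w^2 + 24*w + z^2*(-10*w - 4) + z*(40*w^2 + 36*w + 8)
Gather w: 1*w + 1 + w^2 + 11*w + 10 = w^2 + 12*w + 11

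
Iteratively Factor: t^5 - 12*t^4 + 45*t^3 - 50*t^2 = (t - 2)*(t^4 - 10*t^3 + 25*t^2) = t*(t - 2)*(t^3 - 10*t^2 + 25*t) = t*(t - 5)*(t - 2)*(t^2 - 5*t) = t^2*(t - 5)*(t - 2)*(t - 5)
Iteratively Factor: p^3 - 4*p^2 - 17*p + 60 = (p - 3)*(p^2 - p - 20) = (p - 5)*(p - 3)*(p + 4)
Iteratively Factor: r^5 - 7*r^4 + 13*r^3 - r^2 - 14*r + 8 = (r - 4)*(r^4 - 3*r^3 + r^2 + 3*r - 2) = (r - 4)*(r - 1)*(r^3 - 2*r^2 - r + 2) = (r - 4)*(r - 1)*(r + 1)*(r^2 - 3*r + 2) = (r - 4)*(r - 2)*(r - 1)*(r + 1)*(r - 1)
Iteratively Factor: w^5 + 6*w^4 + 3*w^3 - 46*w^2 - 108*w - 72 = (w + 3)*(w^4 + 3*w^3 - 6*w^2 - 28*w - 24) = (w - 3)*(w + 3)*(w^3 + 6*w^2 + 12*w + 8) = (w - 3)*(w + 2)*(w + 3)*(w^2 + 4*w + 4) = (w - 3)*(w + 2)^2*(w + 3)*(w + 2)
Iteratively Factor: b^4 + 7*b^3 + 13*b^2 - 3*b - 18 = (b + 3)*(b^3 + 4*b^2 + b - 6) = (b + 2)*(b + 3)*(b^2 + 2*b - 3) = (b - 1)*(b + 2)*(b + 3)*(b + 3)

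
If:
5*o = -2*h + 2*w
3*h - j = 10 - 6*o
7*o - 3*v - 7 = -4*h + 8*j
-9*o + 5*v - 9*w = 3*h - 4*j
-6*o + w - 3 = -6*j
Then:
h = 196/33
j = -18/13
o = -658/429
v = 815/143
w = 301/143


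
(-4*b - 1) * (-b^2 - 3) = 4*b^3 + b^2 + 12*b + 3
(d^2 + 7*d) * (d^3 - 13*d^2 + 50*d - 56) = d^5 - 6*d^4 - 41*d^3 + 294*d^2 - 392*d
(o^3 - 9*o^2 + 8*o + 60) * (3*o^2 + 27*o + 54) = 3*o^5 - 165*o^3 - 90*o^2 + 2052*o + 3240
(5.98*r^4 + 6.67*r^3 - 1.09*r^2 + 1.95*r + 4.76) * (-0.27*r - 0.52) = -1.6146*r^5 - 4.9105*r^4 - 3.1741*r^3 + 0.0403000000000001*r^2 - 2.2992*r - 2.4752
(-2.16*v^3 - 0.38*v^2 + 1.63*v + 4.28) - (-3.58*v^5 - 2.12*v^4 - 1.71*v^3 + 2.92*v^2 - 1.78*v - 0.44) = 3.58*v^5 + 2.12*v^4 - 0.45*v^3 - 3.3*v^2 + 3.41*v + 4.72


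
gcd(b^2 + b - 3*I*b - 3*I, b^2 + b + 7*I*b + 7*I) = b + 1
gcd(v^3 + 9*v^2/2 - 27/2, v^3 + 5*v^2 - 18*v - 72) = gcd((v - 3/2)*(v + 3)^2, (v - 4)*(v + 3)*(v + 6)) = v + 3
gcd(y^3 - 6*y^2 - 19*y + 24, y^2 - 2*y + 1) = y - 1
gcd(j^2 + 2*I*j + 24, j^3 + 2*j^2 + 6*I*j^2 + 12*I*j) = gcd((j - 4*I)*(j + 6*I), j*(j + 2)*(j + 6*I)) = j + 6*I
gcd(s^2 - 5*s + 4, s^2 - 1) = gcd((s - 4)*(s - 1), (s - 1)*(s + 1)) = s - 1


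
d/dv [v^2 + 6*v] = 2*v + 6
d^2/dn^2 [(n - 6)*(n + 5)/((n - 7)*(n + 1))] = 2*(5*n^3 - 69*n^2 + 519*n - 1199)/(n^6 - 18*n^5 + 87*n^4 + 36*n^3 - 609*n^2 - 882*n - 343)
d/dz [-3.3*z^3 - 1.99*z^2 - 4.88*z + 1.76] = -9.9*z^2 - 3.98*z - 4.88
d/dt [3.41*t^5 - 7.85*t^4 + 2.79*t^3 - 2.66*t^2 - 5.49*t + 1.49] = 17.05*t^4 - 31.4*t^3 + 8.37*t^2 - 5.32*t - 5.49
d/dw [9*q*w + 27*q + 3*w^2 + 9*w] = 9*q + 6*w + 9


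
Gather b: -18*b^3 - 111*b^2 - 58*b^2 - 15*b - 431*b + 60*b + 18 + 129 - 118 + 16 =-18*b^3 - 169*b^2 - 386*b + 45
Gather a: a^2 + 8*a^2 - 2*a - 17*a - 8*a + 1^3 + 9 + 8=9*a^2 - 27*a + 18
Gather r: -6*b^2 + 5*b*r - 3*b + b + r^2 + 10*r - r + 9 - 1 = -6*b^2 - 2*b + r^2 + r*(5*b + 9) + 8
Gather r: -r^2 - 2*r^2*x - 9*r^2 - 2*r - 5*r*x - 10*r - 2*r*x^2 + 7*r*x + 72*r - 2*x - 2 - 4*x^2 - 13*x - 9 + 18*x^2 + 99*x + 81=r^2*(-2*x - 10) + r*(-2*x^2 + 2*x + 60) + 14*x^2 + 84*x + 70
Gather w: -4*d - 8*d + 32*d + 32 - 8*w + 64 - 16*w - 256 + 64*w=20*d + 40*w - 160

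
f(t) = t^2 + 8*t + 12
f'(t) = 2*t + 8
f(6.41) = 104.37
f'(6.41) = 20.82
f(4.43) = 67.06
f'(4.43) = 16.86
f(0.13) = 13.06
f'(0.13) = 8.26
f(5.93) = 94.60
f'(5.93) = 19.86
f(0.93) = 20.30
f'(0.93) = 9.86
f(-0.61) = 7.49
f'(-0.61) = 6.78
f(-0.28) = 9.84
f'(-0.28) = 7.44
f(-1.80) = 0.84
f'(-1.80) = 4.40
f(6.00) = 96.00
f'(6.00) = 20.00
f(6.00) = 96.00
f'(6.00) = 20.00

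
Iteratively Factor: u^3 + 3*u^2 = (u)*(u^2 + 3*u) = u*(u + 3)*(u)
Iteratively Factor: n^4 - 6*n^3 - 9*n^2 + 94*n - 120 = (n - 3)*(n^3 - 3*n^2 - 18*n + 40) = (n - 3)*(n - 2)*(n^2 - n - 20) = (n - 5)*(n - 3)*(n - 2)*(n + 4)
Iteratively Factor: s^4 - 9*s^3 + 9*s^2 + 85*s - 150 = (s - 5)*(s^3 - 4*s^2 - 11*s + 30) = (s - 5)*(s - 2)*(s^2 - 2*s - 15) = (s - 5)*(s - 2)*(s + 3)*(s - 5)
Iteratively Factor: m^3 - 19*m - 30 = (m - 5)*(m^2 + 5*m + 6) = (m - 5)*(m + 2)*(m + 3)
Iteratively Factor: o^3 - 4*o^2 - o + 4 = (o - 4)*(o^2 - 1) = (o - 4)*(o + 1)*(o - 1)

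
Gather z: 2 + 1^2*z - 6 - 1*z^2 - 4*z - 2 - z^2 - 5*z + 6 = -2*z^2 - 8*z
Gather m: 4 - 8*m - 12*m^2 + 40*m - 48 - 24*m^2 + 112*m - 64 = -36*m^2 + 144*m - 108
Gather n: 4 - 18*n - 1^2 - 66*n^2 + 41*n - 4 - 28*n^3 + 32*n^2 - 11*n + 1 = -28*n^3 - 34*n^2 + 12*n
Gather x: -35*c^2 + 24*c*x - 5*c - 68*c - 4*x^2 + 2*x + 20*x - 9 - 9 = -35*c^2 - 73*c - 4*x^2 + x*(24*c + 22) - 18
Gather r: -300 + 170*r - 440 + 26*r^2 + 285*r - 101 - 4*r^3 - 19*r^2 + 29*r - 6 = -4*r^3 + 7*r^2 + 484*r - 847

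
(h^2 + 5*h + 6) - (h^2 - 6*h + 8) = 11*h - 2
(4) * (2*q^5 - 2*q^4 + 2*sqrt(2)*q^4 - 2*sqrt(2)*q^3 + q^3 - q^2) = 8*q^5 - 8*q^4 + 8*sqrt(2)*q^4 - 8*sqrt(2)*q^3 + 4*q^3 - 4*q^2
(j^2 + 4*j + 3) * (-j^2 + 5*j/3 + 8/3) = -j^4 - 7*j^3/3 + 19*j^2/3 + 47*j/3 + 8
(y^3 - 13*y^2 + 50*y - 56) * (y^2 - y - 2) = y^5 - 14*y^4 + 61*y^3 - 80*y^2 - 44*y + 112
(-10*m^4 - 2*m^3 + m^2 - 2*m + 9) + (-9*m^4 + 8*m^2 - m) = -19*m^4 - 2*m^3 + 9*m^2 - 3*m + 9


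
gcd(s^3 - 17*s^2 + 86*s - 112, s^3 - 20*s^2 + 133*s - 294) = s - 7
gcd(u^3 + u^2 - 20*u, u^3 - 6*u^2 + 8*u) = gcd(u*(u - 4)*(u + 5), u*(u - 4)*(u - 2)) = u^2 - 4*u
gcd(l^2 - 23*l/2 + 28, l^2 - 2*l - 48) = l - 8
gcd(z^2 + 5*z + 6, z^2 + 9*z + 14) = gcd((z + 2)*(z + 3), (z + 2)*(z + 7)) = z + 2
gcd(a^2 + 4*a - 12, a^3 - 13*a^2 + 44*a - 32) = 1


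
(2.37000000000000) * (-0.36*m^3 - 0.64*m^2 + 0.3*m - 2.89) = -0.8532*m^3 - 1.5168*m^2 + 0.711*m - 6.8493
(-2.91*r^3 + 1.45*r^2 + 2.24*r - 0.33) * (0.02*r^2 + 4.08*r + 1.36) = -0.0582*r^5 - 11.8438*r^4 + 2.0032*r^3 + 11.1046*r^2 + 1.7*r - 0.4488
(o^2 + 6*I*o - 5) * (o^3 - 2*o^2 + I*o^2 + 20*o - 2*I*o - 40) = o^5 - 2*o^4 + 7*I*o^4 + 9*o^3 - 14*I*o^3 - 18*o^2 + 115*I*o^2 - 100*o - 230*I*o + 200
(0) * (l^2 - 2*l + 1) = 0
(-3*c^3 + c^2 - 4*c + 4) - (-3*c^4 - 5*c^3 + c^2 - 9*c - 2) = 3*c^4 + 2*c^3 + 5*c + 6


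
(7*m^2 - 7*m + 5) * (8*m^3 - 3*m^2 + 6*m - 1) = 56*m^5 - 77*m^4 + 103*m^3 - 64*m^2 + 37*m - 5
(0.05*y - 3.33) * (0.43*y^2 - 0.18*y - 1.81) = 0.0215*y^3 - 1.4409*y^2 + 0.5089*y + 6.0273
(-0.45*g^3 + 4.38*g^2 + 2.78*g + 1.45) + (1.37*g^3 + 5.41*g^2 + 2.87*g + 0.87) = 0.92*g^3 + 9.79*g^2 + 5.65*g + 2.32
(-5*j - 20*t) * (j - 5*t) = -5*j^2 + 5*j*t + 100*t^2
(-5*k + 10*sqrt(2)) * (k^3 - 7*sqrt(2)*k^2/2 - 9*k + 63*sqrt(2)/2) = -5*k^4 + 55*sqrt(2)*k^3/2 - 25*k^2 - 495*sqrt(2)*k/2 + 630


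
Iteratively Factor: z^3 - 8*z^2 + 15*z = (z)*(z^2 - 8*z + 15) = z*(z - 3)*(z - 5)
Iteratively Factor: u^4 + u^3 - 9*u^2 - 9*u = (u + 1)*(u^3 - 9*u) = (u + 1)*(u + 3)*(u^2 - 3*u) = u*(u + 1)*(u + 3)*(u - 3)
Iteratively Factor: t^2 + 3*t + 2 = (t + 2)*(t + 1)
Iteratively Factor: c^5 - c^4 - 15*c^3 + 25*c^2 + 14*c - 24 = (c + 4)*(c^4 - 5*c^3 + 5*c^2 + 5*c - 6) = (c - 1)*(c + 4)*(c^3 - 4*c^2 + c + 6) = (c - 3)*(c - 1)*(c + 4)*(c^2 - c - 2) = (c - 3)*(c - 2)*(c - 1)*(c + 4)*(c + 1)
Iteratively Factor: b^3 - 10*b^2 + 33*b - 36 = (b - 4)*(b^2 - 6*b + 9) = (b - 4)*(b - 3)*(b - 3)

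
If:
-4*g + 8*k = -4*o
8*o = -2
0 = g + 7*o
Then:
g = 7/4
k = 1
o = -1/4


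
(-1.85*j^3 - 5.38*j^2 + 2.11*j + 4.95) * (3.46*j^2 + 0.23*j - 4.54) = -6.401*j^5 - 19.0403*j^4 + 14.4622*j^3 + 42.0375*j^2 - 8.4409*j - 22.473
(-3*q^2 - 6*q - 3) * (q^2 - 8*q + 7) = -3*q^4 + 18*q^3 + 24*q^2 - 18*q - 21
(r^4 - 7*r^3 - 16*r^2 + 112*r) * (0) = 0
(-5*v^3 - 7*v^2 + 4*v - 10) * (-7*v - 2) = 35*v^4 + 59*v^3 - 14*v^2 + 62*v + 20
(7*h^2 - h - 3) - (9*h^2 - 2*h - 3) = -2*h^2 + h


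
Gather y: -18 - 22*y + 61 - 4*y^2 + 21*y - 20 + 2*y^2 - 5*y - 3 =-2*y^2 - 6*y + 20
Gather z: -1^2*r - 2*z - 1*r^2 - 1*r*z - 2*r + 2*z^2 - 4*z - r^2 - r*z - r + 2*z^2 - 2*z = -2*r^2 - 4*r + 4*z^2 + z*(-2*r - 8)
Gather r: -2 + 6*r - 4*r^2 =-4*r^2 + 6*r - 2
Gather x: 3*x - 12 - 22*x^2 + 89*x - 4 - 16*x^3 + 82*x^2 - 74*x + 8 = -16*x^3 + 60*x^2 + 18*x - 8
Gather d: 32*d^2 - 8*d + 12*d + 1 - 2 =32*d^2 + 4*d - 1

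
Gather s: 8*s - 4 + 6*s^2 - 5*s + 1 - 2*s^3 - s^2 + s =-2*s^3 + 5*s^2 + 4*s - 3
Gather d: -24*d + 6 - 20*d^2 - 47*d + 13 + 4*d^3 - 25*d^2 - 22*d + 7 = 4*d^3 - 45*d^2 - 93*d + 26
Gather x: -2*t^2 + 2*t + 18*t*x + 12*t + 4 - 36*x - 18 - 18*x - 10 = -2*t^2 + 14*t + x*(18*t - 54) - 24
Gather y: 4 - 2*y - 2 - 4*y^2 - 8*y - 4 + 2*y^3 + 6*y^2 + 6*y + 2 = 2*y^3 + 2*y^2 - 4*y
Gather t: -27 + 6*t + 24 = 6*t - 3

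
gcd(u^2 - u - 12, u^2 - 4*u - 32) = 1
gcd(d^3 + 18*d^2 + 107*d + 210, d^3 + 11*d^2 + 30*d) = d^2 + 11*d + 30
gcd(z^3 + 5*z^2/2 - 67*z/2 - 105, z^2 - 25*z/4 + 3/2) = z - 6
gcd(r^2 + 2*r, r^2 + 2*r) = r^2 + 2*r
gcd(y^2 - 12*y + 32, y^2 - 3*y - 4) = y - 4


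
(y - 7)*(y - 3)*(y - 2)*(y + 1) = y^4 - 11*y^3 + 29*y^2 - y - 42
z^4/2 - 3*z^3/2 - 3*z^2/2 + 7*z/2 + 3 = (z/2 + 1/2)*(z - 3)*(z - 2)*(z + 1)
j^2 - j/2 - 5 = (j - 5/2)*(j + 2)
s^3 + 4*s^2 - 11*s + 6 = (s - 1)^2*(s + 6)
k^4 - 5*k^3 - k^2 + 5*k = k*(k - 5)*(k - 1)*(k + 1)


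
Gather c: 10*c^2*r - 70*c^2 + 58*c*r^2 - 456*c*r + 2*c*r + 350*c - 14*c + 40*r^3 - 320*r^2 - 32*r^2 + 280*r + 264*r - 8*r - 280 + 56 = c^2*(10*r - 70) + c*(58*r^2 - 454*r + 336) + 40*r^3 - 352*r^2 + 536*r - 224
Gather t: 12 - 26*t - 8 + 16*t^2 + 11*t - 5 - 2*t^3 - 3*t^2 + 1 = -2*t^3 + 13*t^2 - 15*t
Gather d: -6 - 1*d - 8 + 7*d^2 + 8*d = 7*d^2 + 7*d - 14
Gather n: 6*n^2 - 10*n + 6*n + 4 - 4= 6*n^2 - 4*n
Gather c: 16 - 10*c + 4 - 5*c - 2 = 18 - 15*c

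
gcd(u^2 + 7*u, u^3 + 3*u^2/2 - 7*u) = u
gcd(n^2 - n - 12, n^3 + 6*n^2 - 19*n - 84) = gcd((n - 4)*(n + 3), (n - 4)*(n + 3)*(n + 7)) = n^2 - n - 12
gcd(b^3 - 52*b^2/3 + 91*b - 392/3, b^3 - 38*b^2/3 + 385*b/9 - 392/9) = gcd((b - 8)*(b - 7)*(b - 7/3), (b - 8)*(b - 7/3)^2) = b^2 - 31*b/3 + 56/3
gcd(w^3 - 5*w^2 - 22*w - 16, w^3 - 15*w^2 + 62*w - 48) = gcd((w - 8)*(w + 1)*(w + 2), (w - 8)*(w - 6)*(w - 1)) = w - 8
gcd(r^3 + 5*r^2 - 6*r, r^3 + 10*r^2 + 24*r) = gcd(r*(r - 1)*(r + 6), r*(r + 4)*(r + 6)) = r^2 + 6*r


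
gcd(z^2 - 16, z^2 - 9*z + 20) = z - 4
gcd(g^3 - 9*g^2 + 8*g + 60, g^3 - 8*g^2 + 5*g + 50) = g^2 - 3*g - 10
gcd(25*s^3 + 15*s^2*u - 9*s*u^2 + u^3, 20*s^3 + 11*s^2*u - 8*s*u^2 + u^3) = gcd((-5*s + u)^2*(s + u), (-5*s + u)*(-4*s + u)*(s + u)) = 5*s^2 + 4*s*u - u^2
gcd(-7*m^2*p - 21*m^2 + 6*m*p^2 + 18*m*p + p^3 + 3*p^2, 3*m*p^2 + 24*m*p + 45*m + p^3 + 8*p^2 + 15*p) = p + 3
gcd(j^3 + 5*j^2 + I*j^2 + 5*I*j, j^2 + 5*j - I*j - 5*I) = j + 5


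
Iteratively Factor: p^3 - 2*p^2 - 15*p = (p + 3)*(p^2 - 5*p) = p*(p + 3)*(p - 5)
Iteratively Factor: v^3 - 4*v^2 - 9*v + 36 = (v + 3)*(v^2 - 7*v + 12) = (v - 3)*(v + 3)*(v - 4)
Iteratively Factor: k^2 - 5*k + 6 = (k - 2)*(k - 3)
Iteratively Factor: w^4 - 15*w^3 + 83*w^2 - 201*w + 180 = (w - 4)*(w^3 - 11*w^2 + 39*w - 45) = (w - 5)*(w - 4)*(w^2 - 6*w + 9) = (w - 5)*(w - 4)*(w - 3)*(w - 3)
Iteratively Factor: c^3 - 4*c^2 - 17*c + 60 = (c - 3)*(c^2 - c - 20) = (c - 5)*(c - 3)*(c + 4)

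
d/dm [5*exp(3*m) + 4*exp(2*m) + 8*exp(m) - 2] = (15*exp(2*m) + 8*exp(m) + 8)*exp(m)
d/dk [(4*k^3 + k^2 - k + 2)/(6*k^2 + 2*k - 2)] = (12*k^4 + 8*k^3 - 8*k^2 - 14*k - 1)/(2*(9*k^4 + 6*k^3 - 5*k^2 - 2*k + 1))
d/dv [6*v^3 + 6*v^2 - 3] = 6*v*(3*v + 2)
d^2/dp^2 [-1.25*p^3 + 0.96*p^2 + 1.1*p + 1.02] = 1.92 - 7.5*p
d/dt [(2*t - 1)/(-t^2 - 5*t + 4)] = (2*t^2 - 2*t + 3)/(t^4 + 10*t^3 + 17*t^2 - 40*t + 16)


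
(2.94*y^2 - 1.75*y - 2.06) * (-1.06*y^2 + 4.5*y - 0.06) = -3.1164*y^4 + 15.085*y^3 - 5.8678*y^2 - 9.165*y + 0.1236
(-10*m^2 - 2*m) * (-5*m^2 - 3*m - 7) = 50*m^4 + 40*m^3 + 76*m^2 + 14*m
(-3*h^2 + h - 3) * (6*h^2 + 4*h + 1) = -18*h^4 - 6*h^3 - 17*h^2 - 11*h - 3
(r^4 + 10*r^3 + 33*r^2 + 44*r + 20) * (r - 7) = r^5 + 3*r^4 - 37*r^3 - 187*r^2 - 288*r - 140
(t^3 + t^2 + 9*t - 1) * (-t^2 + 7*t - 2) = -t^5 + 6*t^4 - 4*t^3 + 62*t^2 - 25*t + 2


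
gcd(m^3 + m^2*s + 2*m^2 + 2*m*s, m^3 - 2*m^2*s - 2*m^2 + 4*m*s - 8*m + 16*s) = m + 2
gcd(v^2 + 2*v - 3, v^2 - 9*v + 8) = v - 1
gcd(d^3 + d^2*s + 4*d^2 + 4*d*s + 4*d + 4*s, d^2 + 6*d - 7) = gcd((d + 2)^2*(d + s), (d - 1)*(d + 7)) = 1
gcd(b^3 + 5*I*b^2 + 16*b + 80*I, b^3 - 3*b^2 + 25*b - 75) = b + 5*I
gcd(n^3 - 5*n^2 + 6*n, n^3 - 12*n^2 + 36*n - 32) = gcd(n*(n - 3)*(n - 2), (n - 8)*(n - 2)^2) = n - 2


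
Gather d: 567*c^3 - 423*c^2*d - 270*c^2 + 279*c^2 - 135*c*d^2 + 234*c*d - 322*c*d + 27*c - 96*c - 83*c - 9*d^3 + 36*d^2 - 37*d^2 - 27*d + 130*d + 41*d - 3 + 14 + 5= 567*c^3 + 9*c^2 - 152*c - 9*d^3 + d^2*(-135*c - 1) + d*(-423*c^2 - 88*c + 144) + 16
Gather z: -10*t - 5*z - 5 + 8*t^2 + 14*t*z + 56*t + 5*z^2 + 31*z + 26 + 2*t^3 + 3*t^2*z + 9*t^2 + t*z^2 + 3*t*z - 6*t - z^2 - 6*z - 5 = 2*t^3 + 17*t^2 + 40*t + z^2*(t + 4) + z*(3*t^2 + 17*t + 20) + 16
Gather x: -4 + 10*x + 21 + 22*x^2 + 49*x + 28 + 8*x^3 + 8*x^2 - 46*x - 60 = 8*x^3 + 30*x^2 + 13*x - 15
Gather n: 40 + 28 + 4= 72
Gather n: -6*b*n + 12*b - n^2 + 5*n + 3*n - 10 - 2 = 12*b - n^2 + n*(8 - 6*b) - 12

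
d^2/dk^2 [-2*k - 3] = 0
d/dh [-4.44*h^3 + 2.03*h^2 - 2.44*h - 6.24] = -13.32*h^2 + 4.06*h - 2.44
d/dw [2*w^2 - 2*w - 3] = 4*w - 2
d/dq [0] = 0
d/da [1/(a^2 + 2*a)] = 2*(-a - 1)/(a^2*(a + 2)^2)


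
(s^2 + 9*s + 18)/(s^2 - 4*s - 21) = (s + 6)/(s - 7)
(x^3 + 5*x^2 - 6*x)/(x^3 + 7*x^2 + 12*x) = (x^2 + 5*x - 6)/(x^2 + 7*x + 12)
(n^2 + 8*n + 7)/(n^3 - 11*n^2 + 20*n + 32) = (n + 7)/(n^2 - 12*n + 32)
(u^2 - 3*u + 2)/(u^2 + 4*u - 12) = (u - 1)/(u + 6)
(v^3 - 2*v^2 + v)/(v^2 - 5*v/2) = 2*(v^2 - 2*v + 1)/(2*v - 5)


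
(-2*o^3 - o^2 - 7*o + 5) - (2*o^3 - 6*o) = -4*o^3 - o^2 - o + 5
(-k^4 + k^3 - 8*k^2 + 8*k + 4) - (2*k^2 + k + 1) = -k^4 + k^3 - 10*k^2 + 7*k + 3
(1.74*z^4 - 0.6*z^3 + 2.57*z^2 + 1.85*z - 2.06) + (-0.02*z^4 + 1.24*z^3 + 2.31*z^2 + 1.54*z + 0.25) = 1.72*z^4 + 0.64*z^3 + 4.88*z^2 + 3.39*z - 1.81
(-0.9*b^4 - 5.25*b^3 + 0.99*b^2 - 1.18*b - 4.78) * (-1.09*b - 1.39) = 0.981*b^5 + 6.9735*b^4 + 6.2184*b^3 - 0.0898999999999999*b^2 + 6.8504*b + 6.6442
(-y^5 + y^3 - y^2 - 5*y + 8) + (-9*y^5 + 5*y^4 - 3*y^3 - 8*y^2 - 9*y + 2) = -10*y^5 + 5*y^4 - 2*y^3 - 9*y^2 - 14*y + 10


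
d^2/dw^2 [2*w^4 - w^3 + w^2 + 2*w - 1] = 24*w^2 - 6*w + 2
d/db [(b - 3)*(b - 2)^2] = (b - 2)*(3*b - 8)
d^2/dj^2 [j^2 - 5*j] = 2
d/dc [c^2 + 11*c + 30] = 2*c + 11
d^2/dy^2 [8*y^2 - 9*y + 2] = 16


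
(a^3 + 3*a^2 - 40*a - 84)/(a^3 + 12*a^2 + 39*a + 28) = (a^2 - 4*a - 12)/(a^2 + 5*a + 4)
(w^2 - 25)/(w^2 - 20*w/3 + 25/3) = 3*(w + 5)/(3*w - 5)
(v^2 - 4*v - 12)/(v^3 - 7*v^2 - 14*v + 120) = (v + 2)/(v^2 - v - 20)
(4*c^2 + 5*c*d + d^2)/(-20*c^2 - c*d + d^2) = (-c - d)/(5*c - d)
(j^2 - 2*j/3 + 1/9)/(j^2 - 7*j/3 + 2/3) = (j - 1/3)/(j - 2)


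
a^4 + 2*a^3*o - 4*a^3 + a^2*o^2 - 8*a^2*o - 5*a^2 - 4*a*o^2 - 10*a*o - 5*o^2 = (a - 5)*(a + 1)*(a + o)^2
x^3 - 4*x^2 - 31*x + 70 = (x - 7)*(x - 2)*(x + 5)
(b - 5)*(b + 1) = b^2 - 4*b - 5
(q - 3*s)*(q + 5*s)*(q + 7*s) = q^3 + 9*q^2*s - q*s^2 - 105*s^3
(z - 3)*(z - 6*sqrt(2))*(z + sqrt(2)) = z^3 - 5*sqrt(2)*z^2 - 3*z^2 - 12*z + 15*sqrt(2)*z + 36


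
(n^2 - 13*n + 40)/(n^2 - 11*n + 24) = (n - 5)/(n - 3)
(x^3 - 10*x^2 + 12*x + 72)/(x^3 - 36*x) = (x^2 - 4*x - 12)/(x*(x + 6))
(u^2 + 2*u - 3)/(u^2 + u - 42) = (u^2 + 2*u - 3)/(u^2 + u - 42)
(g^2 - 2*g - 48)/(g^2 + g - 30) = (g - 8)/(g - 5)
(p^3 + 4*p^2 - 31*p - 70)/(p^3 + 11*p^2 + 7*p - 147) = (p^2 - 3*p - 10)/(p^2 + 4*p - 21)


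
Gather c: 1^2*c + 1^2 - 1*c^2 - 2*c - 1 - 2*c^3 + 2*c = -2*c^3 - c^2 + c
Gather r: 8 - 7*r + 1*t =-7*r + t + 8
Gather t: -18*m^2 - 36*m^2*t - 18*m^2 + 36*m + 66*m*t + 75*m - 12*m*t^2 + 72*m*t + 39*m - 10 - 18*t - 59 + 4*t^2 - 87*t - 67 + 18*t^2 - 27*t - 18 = -36*m^2 + 150*m + t^2*(22 - 12*m) + t*(-36*m^2 + 138*m - 132) - 154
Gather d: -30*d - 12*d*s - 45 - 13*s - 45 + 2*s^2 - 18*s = d*(-12*s - 30) + 2*s^2 - 31*s - 90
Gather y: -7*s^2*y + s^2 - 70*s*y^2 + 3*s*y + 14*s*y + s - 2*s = s^2 - 70*s*y^2 - s + y*(-7*s^2 + 17*s)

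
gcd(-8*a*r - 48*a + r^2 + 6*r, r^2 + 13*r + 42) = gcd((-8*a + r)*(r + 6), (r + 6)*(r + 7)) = r + 6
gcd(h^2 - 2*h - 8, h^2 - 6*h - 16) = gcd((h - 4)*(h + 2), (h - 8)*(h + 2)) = h + 2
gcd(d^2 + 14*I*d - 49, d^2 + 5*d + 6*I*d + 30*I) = 1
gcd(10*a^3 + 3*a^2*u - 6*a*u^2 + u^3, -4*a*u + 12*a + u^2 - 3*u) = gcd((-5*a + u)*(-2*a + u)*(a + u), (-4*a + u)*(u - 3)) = 1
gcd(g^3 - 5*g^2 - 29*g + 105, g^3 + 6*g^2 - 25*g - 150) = g + 5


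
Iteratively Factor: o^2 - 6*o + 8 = (o - 2)*(o - 4)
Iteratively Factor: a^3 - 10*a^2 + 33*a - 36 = (a - 3)*(a^2 - 7*a + 12) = (a - 4)*(a - 3)*(a - 3)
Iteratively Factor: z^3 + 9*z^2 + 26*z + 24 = (z + 3)*(z^2 + 6*z + 8) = (z + 3)*(z + 4)*(z + 2)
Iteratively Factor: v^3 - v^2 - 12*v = (v + 3)*(v^2 - 4*v) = v*(v + 3)*(v - 4)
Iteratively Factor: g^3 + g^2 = (g)*(g^2 + g) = g*(g + 1)*(g)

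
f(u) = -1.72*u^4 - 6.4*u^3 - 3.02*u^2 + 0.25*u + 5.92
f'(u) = -6.88*u^3 - 19.2*u^2 - 6.04*u + 0.25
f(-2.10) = 17.90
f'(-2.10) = -8.02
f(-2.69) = 17.91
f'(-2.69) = 11.48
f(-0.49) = 5.73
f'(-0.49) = -0.59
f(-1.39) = 10.50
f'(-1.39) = -9.97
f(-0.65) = 5.93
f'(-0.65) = -2.05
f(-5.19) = -429.97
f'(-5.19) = 476.24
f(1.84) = -63.43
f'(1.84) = -118.73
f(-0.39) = 5.70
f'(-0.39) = 0.09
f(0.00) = 5.92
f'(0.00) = 0.25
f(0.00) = 5.92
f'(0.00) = 0.25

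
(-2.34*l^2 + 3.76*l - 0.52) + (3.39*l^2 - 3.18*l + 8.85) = 1.05*l^2 + 0.58*l + 8.33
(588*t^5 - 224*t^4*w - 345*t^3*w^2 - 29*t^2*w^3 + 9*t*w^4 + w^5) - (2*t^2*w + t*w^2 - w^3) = 588*t^5 - 224*t^4*w - 345*t^3*w^2 - 29*t^2*w^3 - 2*t^2*w + 9*t*w^4 - t*w^2 + w^5 + w^3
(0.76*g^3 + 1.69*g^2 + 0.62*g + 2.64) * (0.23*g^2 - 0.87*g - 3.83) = 0.1748*g^5 - 0.2725*g^4 - 4.2385*g^3 - 6.4049*g^2 - 4.6714*g - 10.1112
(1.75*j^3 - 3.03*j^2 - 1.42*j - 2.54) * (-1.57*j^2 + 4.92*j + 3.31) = -2.7475*j^5 + 13.3671*j^4 - 6.8857*j^3 - 13.0279*j^2 - 17.197*j - 8.4074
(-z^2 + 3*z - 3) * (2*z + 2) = -2*z^3 + 4*z^2 - 6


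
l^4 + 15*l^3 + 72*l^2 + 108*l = l*(l + 3)*(l + 6)^2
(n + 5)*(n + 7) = n^2 + 12*n + 35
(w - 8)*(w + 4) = w^2 - 4*w - 32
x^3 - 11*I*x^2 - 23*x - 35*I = (x - 7*I)*(x - 5*I)*(x + I)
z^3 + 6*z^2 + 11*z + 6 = (z + 1)*(z + 2)*(z + 3)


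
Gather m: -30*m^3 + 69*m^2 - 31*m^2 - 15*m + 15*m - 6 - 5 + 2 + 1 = -30*m^3 + 38*m^2 - 8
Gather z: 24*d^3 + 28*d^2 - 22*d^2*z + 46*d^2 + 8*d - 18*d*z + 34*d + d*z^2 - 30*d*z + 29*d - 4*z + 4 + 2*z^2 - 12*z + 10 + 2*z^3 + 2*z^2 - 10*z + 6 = 24*d^3 + 74*d^2 + 71*d + 2*z^3 + z^2*(d + 4) + z*(-22*d^2 - 48*d - 26) + 20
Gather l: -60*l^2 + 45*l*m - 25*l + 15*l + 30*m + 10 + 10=-60*l^2 + l*(45*m - 10) + 30*m + 20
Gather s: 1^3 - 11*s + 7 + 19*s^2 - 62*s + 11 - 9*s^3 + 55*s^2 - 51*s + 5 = -9*s^3 + 74*s^2 - 124*s + 24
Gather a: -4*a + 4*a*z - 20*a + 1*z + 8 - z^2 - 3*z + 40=a*(4*z - 24) - z^2 - 2*z + 48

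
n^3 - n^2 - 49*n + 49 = (n - 7)*(n - 1)*(n + 7)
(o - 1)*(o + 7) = o^2 + 6*o - 7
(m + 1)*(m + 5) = m^2 + 6*m + 5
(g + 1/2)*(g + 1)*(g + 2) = g^3 + 7*g^2/2 + 7*g/2 + 1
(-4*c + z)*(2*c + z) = -8*c^2 - 2*c*z + z^2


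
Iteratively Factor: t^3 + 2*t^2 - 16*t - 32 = (t + 4)*(t^2 - 2*t - 8) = (t + 2)*(t + 4)*(t - 4)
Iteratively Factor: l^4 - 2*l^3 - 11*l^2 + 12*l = (l + 3)*(l^3 - 5*l^2 + 4*l) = (l - 4)*(l + 3)*(l^2 - l) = (l - 4)*(l - 1)*(l + 3)*(l)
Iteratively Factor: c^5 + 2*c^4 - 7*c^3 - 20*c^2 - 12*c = (c + 2)*(c^4 - 7*c^2 - 6*c) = (c + 1)*(c + 2)*(c^3 - c^2 - 6*c) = (c + 1)*(c + 2)^2*(c^2 - 3*c) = c*(c + 1)*(c + 2)^2*(c - 3)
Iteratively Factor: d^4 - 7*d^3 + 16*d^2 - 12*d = (d)*(d^3 - 7*d^2 + 16*d - 12) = d*(d - 2)*(d^2 - 5*d + 6) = d*(d - 3)*(d - 2)*(d - 2)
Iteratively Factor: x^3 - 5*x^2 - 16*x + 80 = (x - 5)*(x^2 - 16) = (x - 5)*(x + 4)*(x - 4)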